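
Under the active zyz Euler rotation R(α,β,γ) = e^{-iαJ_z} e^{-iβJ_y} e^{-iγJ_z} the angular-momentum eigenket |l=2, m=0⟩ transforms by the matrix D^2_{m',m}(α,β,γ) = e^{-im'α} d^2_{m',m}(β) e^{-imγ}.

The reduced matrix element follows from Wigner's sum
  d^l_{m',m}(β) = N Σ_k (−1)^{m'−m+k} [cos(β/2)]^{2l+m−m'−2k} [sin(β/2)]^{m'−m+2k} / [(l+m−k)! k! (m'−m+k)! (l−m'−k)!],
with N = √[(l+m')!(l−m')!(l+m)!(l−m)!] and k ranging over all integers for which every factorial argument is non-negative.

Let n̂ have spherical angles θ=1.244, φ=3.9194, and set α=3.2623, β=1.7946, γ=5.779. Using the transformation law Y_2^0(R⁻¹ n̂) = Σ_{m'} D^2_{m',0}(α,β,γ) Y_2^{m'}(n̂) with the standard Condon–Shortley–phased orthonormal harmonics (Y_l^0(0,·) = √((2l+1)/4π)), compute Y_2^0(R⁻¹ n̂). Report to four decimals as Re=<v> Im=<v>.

Re=0.0967 Im=0.0000

Need the full column D^2_{m',0} for m'=−2..2 at α=3.2623, β=1.7946, γ=5.779.
cos(β/2)=0.623723, sin(β/2)=0.781646
d^2_{-2,0}: single k=2 term ⇒ +0.582209;  D = +0.565325+0.139192i
d^2_{-1,0}: k∈[1..2] ⇒ +0.464580 -0.729620 = -0.265041;  D = +0.263112+0.031915i
d^2_{0,0}: k∈[0..2] ⇒ +0.151344 -0.950743 +0.373284 = -0.426114;  D = -0.426114+0.000000i
d^2_{1,0}: k∈[0..1] ⇒ -0.464580 +0.729620 = +0.265041;  D = -0.263112+0.031915i
d^2_{2,0}: single k=0 term ⇒ +0.582209;  D = +0.565325-0.139192i
Y_2^{m'}(θ=1.244,φ=3.9194) and Σ D·Y over m':
  (+0.5653+0.1392i)·(+0.0053-0.3464i)  (+0.2631+0.0319i)·(-0.1673+0.1648i)  (-0.4261+0.0000i)·(-0.2179+0.0000i)  (-0.2631+0.0319i)·(+0.1673+0.1648i)  (+0.5653-0.1392i)·(+0.0053+0.3464i)
Y_2^0(R⁻¹ n̂) = +0.096658+0.000000i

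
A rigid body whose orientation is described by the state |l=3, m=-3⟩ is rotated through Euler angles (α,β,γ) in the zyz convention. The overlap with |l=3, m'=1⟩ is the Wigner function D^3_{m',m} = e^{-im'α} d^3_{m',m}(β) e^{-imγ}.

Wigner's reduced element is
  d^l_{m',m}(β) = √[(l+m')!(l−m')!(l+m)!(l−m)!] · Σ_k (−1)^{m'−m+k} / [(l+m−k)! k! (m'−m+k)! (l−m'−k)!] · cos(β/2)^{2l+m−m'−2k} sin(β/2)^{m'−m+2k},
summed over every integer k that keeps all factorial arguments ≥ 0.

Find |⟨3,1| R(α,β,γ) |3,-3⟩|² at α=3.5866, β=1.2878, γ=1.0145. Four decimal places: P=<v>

Split into d^3_{1,-3}(β=1.2878) × two z-phases.
Half-angle: c=0.799761, s=0.600319. N=√(24·2·1·720)=185.903201
k: max(0,(-3)−(1))=0 … min(3+(-3),3−(1))=0
  k=0: (−1)^4·185.9032/(48)·0.7998^2·0.6003^4 = +0.321732
d^3_{1,-3}(1.2878) = +0.321732
|D^3_{1,-3}|² = |d^3_{1,-3}(β)|² = (+0.321732)² = 0.103511 (the z-rotation phases have unit modulus)

P=0.1035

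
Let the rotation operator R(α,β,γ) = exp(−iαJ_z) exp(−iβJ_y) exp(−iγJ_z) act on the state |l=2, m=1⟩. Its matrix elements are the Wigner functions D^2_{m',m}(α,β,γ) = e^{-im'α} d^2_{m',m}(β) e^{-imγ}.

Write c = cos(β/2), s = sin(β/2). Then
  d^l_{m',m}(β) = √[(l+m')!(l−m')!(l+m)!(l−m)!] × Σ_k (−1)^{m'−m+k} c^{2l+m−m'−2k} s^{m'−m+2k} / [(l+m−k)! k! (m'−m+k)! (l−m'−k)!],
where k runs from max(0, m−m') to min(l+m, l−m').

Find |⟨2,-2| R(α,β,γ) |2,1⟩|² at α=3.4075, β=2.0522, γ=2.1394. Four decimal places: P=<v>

P=0.4204

D^2_{-2,1}(3.4075,2.0522,2.1394) = e^{-i·-2·3.4075}·d^2_{-2,1}(2.0522)·e^{-i·1·2.1394}. Compute d first:
Half-angle: c=0.518158, s=0.855285. N=√(1·24·6·1)=12.000000
k∈{3} keeps every argument non-negative
  k=3: (−1)^0·12.0000/(6)·0.5182^1·0.8553^3 = +0.648373
d^2_{-2,1}(2.0522) = +0.648373
|D^2_{-2,1}|² = |d^2_{-2,1}(β)|² = (+0.648373)² = 0.420387 (the z-rotation phases have unit modulus)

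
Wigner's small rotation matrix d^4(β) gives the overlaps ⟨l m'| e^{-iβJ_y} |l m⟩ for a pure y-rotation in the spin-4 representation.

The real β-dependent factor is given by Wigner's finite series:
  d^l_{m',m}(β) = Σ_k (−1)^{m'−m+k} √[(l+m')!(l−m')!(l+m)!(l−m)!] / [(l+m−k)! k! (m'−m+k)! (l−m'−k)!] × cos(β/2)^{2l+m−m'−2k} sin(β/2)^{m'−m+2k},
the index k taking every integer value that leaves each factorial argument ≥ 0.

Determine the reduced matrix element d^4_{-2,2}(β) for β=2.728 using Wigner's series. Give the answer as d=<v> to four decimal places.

d=0.4216

d^4_{-2,2}(β=2.728) via Wigner's sum:
c=cos(2.728/2)=0.205326, s=sin(2.728/2)=0.978694; N=√[2·720·720·2]=1440.000000
Admissible k: 4..6 (factorial args all ≥0)
  k=4: (−1)^0·1440.0000/(96)·0.2053^4·0.9787^4 = +0.024460
  k=5: (−1)^1·1440.0000/(120)·0.2053^2·0.9787^6 = -0.444578
  k=6: (−1)^2·1440.0000/(1440)·0.2053^0·0.9787^8 = +0.841733
d^4_{-2,2}(2.728) = +0.024460 -0.444578 +0.841733 = +0.421615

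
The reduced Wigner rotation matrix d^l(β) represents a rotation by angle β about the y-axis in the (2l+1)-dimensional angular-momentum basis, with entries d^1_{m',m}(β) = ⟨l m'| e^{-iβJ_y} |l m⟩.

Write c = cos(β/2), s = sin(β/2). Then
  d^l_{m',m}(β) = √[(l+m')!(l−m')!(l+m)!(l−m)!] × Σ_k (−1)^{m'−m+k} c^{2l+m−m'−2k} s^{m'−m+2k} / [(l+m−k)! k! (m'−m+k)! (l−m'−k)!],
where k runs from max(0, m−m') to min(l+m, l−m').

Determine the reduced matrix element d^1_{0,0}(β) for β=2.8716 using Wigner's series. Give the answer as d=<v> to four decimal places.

d^1_{0,0}(β=2.8716) via Wigner's sum:
With c≡cos(β/2)=0.134587 and s≡sin(β/2)=0.990902, N=[1·1·1·1]^{1/2}=1.000000
The bounds max(0,m−m')=0 and min(l+m,l−m')=1 give 2 terms
  k=0: (−1)^0·1.0000/(1)·0.1346^2·0.9909^0 = +0.018114
  k=1: (−1)^1·1.0000/(1)·0.1346^0·0.9909^2 = -0.981886
d^1_{0,0}(2.8716) = +0.018114 -0.981886 = -0.963773

d=-0.9638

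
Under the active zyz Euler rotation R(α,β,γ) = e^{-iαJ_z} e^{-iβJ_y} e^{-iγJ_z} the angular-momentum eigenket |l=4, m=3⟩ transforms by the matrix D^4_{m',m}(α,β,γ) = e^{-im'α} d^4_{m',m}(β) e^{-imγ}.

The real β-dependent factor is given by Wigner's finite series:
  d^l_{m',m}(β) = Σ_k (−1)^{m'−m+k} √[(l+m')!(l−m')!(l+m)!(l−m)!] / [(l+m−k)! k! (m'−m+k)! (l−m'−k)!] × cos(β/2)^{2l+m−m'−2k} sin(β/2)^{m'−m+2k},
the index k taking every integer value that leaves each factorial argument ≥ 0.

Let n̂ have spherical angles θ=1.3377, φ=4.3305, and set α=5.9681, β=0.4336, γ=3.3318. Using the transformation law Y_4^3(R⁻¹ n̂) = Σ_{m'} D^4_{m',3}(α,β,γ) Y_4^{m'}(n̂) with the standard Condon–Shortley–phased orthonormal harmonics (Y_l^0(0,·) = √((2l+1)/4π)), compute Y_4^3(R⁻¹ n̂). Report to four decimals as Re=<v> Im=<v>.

Need the full column D^4_{m',3} for m'=−4..4 at α=5.9681, β=0.4336, γ=3.3318.
cos(β/2)=0.976591, sin(β/2)=0.215106
d^4_{-4,3}: single k=7 term ⇒ +0.000059;  D = +0.000015+0.000057i
d^4_{-3,3}: k∈[6..7] ⇒ +0.000661 -0.000005 = +0.000657;  D = -0.000036+0.000656i
d^4_{-2,3}: k∈[5..6] ⇒ +0.004815 -0.000078 = +0.004737;  D = -0.001713+0.004416i
d^4_{-1,3}: k∈[4..5] ⇒ +0.025762 -0.000750 = +0.025012;  D = -0.015826+0.019368i
d^4_{0,3}: k∈[3..4] ⇒ +0.104612 -0.005075 = +0.099537;  D = -0.083767+0.053765i
d^4_{1,3}: k∈[2..3] ⇒ +0.318603 -0.025762 = +0.292841;  D = -0.283332+0.074020i
d^4_{2,3}: k∈[1..2] ⇒ +0.681874 -0.099244 = +0.582630;  D = -0.581597-0.034674i
d^4_{3,3}: k∈[0..1] ⇒ +0.827372 -0.280981 = +0.546391;  D = -0.508494-0.199942i
d^4_{4,3}: single k=0 term ⇒ -0.515448;  D = +0.397630+0.327990i
Y_4^{m'}(θ=1.3377,φ=4.3305) and Σ D·Y over m':
  (+0.0000+0.0001i)·(+0.0171+0.3962i)  (-0.0000+0.0007i)·(+0.2426-0.1098i)  (-0.0017+0.0044i)·(+0.1433+0.1372i)  (-0.0158+0.0194i)·(+0.1041-0.2591i)  (-0.0838+0.0538i)·(+0.1586+0.0000i)  (-0.2833+0.0740i)·(-0.1041-0.2591i)  (-0.5816-0.0347i)·(+0.1433-0.1372i)  (-0.5085-0.1999i)·(-0.2426-0.1098i)  (+0.3976+0.3280i)·(+0.0171-0.3962i)
Y_4^3(R⁻¹ n̂) = +0.188016+0.108205i

Re=0.1880 Im=0.1082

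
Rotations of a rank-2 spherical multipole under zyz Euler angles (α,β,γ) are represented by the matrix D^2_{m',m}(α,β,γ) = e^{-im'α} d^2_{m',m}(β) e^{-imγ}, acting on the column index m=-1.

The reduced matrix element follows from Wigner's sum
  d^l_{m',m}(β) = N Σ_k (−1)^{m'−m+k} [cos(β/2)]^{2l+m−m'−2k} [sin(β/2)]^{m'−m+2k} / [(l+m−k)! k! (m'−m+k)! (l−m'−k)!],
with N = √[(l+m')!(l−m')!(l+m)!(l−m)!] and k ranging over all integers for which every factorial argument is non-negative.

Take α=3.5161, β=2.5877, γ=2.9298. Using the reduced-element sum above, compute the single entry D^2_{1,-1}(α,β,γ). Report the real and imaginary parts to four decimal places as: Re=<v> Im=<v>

Re=-0.5402 Im=0.3588

D^2_{1,-1}(3.5161,2.5877,2.9298) = e^{-i·1·3.5161}·d^2_{1,-1}(2.5877)·e^{-i·-1·2.9298}. Compute d first:
Half-angle: c=0.273420, s=0.961895. N=√(6·1·1·6)=6.000000
k: max(0,(-1)−(1))=0 … min(2+(-1),2−(1))=1
  k=0: (−1)^2·6.0000/(2)·0.2734^2·0.9619^2 = +0.207508
  k=1: (−1)^3·6.0000/(6)·0.2734^0·0.9619^4 = -0.856072
d^2_{1,-1}(2.5877) = +0.207508 -0.856072 = -0.648564
D = (-0.930688+0.365814i)·(-0.648564)·(-0.977656+0.210213i) = -0.540249+0.358839i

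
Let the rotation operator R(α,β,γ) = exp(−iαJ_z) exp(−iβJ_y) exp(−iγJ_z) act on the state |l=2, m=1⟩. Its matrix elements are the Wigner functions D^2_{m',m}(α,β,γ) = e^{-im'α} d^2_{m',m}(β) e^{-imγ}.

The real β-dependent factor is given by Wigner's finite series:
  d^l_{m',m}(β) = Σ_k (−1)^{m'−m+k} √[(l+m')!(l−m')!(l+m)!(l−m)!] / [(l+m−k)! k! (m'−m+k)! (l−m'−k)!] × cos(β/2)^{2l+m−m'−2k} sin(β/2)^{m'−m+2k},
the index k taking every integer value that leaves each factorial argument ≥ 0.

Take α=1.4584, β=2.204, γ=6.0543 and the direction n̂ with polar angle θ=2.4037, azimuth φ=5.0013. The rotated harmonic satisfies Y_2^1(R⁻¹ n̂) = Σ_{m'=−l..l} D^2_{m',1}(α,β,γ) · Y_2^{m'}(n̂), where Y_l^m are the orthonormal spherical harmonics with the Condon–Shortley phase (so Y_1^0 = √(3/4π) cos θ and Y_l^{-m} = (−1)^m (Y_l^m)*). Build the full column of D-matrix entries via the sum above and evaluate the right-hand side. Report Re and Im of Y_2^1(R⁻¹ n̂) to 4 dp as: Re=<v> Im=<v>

Re=0.0473 Im=-0.0018

Need the full column D^2_{m',1} for m'=−2..2 at α=1.4584, β=2.204, γ=6.0543.
cos(β/2)=0.451813, sin(β/2)=0.892113
d^2_{-2,1}: single k=3 term ⇒ +0.641576;  D = -0.641570-0.002626i
d^2_{-1,1}: k∈[2..3] ⇒ +0.487391 -0.633401 = -0.146010;  D = +0.016970-0.145021i
d^2_{0,1}: k∈[1..2] ⇒ +0.201545 -0.785766 = -0.584222;  D = -0.568985-0.132555i
d^2_{1,1}: k∈[0..1] ⇒ +0.041671 -0.487391 = -0.445720;  D = -0.149180+0.420014i
d^2_{2,1}: single k=0 term ⇒ -0.164560;  D = +0.147914+0.072123i
Y_2^{m'}(θ=2.4037,φ=5.0013) and Σ D·Y over m':
  (-0.6416-0.0026i)·(-0.1464+0.0955i)  (+0.0170-0.1450i)·(-0.1096-0.3686i)  (-0.5690-0.1326i)·(+0.2026+0.0000i)  (-0.1492+0.4200i)·(+0.1096-0.3686i)  (+0.1479+0.0721i)·(-0.1464-0.0955i)
Y_2^1(R⁻¹ n̂) = +0.047321-0.001777i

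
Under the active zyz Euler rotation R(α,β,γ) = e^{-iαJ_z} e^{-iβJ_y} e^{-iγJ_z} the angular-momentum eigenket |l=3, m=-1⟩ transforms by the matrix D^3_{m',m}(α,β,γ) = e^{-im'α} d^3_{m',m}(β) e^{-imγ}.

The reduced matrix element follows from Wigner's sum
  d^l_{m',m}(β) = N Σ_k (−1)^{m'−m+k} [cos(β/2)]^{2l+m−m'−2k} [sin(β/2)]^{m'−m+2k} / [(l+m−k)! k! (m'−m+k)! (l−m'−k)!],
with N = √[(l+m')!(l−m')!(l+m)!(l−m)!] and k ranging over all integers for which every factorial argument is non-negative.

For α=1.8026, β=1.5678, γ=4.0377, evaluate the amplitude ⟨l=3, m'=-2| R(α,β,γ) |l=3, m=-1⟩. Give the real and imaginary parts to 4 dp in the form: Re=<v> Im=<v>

First d^3_{-2,-1}(β=1.5678), then the phase factors e^{-i(-2)α} and e^{-i(-1)γ}:
Half-angle: c=0.708165, s=0.706047. N=√(1·120·2·24)=75.894664
k∈{1,2} keeps every argument non-negative
  k=1: (−1)^0·75.8947/(24)·0.7082^5·0.7060^1 = +0.397655
  k=2: (−1)^1·75.8947/(12)·0.7082^3·0.7060^3 = -0.790559
d^3_{-2,-1}(1.5678) = +0.397655 -0.790559 = -0.392903
Phases: e^{-i·(-2)·1.8026}=-0.894445-0.447178i, e^{-i·(-1)·4.0377}=-0.624654-0.780901i ⇒ D=-0.082320-0.384183i

Re=-0.0823 Im=-0.3842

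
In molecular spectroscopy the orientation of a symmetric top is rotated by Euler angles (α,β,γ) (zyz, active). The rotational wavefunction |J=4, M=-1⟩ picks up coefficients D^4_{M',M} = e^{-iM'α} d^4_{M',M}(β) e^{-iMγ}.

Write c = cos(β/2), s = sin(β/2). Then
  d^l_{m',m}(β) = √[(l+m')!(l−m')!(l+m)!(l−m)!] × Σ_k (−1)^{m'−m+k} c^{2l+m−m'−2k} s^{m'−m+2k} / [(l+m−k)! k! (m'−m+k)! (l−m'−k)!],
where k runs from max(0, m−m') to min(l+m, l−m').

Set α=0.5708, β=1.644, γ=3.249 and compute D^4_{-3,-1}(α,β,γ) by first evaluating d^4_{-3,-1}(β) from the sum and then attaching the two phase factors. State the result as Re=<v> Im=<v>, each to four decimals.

D^4_{-3,-1}(0.5708,1.644,3.249) = e^{-i·-3·0.5708}·d^4_{-3,-1}(1.644)·e^{-i·-1·3.249}. Compute d first:
With c≡cos(β/2)=0.680758 and s≡sin(β/2)=0.732509, N=[1·5040·6·120]^{1/2}=1904.940944
Admissible k: 2..3 (factorial args all ≥0)
  k=2: (−1)^0·1904.9409/(240)·0.6808^6·0.7325^2 = +0.423888
  k=3: (−1)^1·1904.9409/(144)·0.6808^4·0.7325^4 = -0.817976
d^4_{-3,-1}(1.644) = +0.423888 -0.817976 = -0.394088
Phases: e^{-i·(-3)·0.5708}=-0.141131+0.989991i, e^{-i·(-1)·3.249}=-0.994237-0.107201i ⇒ D=-0.097121+0.381933i

Re=-0.0971 Im=0.3819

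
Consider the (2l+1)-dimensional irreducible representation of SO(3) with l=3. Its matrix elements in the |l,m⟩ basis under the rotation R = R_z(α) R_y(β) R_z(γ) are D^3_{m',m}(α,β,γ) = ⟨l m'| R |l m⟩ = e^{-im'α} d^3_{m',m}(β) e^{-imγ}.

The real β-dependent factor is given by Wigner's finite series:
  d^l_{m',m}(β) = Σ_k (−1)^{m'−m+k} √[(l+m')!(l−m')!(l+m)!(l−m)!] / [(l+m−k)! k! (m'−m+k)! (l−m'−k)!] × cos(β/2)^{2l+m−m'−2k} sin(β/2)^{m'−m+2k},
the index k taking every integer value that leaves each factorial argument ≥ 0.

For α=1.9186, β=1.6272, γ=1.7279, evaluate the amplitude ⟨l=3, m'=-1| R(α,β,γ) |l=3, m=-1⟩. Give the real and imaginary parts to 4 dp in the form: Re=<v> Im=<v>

First d^3_{-1,-1}(β=1.6272), then the phase factors e^{-i(-1)α} and e^{-i(-1)γ}:
c=cos(1.6272/2)=0.686887, s=sin(1.6272/2)=0.726765; N=√[2·24·2·24]=48.000000
Admissible k: 0..2 (factorial args all ≥0)
  k=0: (−1)^0·48.0000/(48)·0.6869^6·0.7268^0 = +0.105029
  k=1: (−1)^1·48.0000/(6)·0.6869^4·0.7268^2 = -0.940627
  k=2: (−1)^2·48.0000/(8)·0.6869^2·0.7268^4 = +0.789762
d^3_{-1,-1}(1.6272) = +0.105029 -0.940627 +0.789762 = -0.045836
Attach z-rotation phases: D = e^{-i(-1)(1.9186)}·(-0.045836)·e^{-i(-1)(1.7279)} = +0.040116+0.022172i

Re=0.0401 Im=0.0222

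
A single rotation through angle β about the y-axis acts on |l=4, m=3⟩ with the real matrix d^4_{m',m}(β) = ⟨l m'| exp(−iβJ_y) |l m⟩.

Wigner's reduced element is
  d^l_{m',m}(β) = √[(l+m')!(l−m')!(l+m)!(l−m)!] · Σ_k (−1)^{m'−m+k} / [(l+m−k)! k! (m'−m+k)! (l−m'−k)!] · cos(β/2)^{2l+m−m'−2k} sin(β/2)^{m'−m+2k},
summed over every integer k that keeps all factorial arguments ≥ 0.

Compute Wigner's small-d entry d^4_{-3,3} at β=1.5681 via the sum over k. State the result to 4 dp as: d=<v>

d=0.3733

d^4_{-3,3}(β=1.5681) via Wigner's sum:
Half-angle: c=0.708059, s=0.706153. N=√(1·5040·5040·1)=5040.000000
Admissible k: 6..7 (factorial args all ≥0)
  k=6: (−1)^0·5040.0000/(720)·0.7081^2·0.7062^6 = +0.435141
  k=7: (−1)^1·5040.0000/(5040)·0.7081^0·0.7062^8 = -0.061829
d^4_{-3,3}(1.5681) = +0.435141 -0.061829 = +0.373312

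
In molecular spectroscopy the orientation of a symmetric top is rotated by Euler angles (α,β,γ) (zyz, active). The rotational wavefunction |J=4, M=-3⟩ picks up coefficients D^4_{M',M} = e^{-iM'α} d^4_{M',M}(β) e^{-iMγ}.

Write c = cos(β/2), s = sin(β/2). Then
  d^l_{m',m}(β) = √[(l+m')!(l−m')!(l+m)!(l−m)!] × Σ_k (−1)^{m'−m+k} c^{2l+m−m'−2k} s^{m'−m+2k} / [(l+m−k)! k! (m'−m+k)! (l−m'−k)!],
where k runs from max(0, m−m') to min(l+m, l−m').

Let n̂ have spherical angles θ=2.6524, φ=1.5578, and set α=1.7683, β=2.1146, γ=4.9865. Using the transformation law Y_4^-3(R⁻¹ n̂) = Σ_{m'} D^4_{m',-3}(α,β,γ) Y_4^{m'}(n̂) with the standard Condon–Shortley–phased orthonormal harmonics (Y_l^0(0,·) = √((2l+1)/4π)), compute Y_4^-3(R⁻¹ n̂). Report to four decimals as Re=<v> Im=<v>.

Re=-0.1529 Im=0.0288

Need the full column D^4_{m',-3} for m'=−4..4 at α=1.7683, β=2.1146, γ=4.9865.
cos(β/2)=0.491226, sin(β/2)=0.871032
d^4_{-4,-3}: single k=1 term ⇒ +0.017004;  D = -0.016989-0.000706i
d^4_{-3,-3}: k∈[0..1] ⇒ +0.003390 -0.074620 = -0.071229;  D = -0.011063-0.070365i
d^4_{-2,-3}: k∈[0..1] ⇒ -0.022494 +0.212175 = +0.189681;  D = +0.177955-0.065656i
d^4_{-1,-3}: k∈[0..1] ⇒ +0.084611 -0.443384 = -0.358774;  D = +0.187820+0.305683i
d^4_{0,-3}: k∈[0..1] ⇒ -0.223652 +0.703200 = +0.479548;  D = -0.351382+0.326339i
d^4_{1,-3}: k∈[0..1] ⇒ +0.443384 -0.836446 = -0.393062;  D = -0.318798-0.229925i
d^4_{2,-3}: k∈[0..1] ⇒ -0.667114 +0.699174 = +0.032060;  D = +0.013287-0.029177i
d^4_{3,-3}: k∈[0..1] ⇒ +0.737676 -0.331340 = +0.406336;  D = -0.395652-0.092565i
d^4_{4,-3}: single k=0 term ⇒ -0.528526;  D = +0.017078-0.528250i
Y_4^{m'}(θ=2.6524,φ=1.5578) and Σ D·Y over m':
  (-0.0170-0.0007i)·(+0.0215+0.0011i)  (-0.0111-0.0704i)·(+0.0045-0.1146i)  (+0.1780-0.0657i)·(-0.3289-0.0086i)  (+0.1878+0.3057i)·(-0.0063+0.4816i)  (-0.3514+0.3263i)·(+0.0924+0.0000i)  (-0.3188-0.2299i)·(+0.0063+0.4816i)  (+0.0133-0.0292i)·(-0.3289+0.0086i)  (-0.3957-0.0926i)·(-0.0045-0.1146i)  (+0.0171-0.5282i)·(+0.0215-0.0011i)
Y_4^-3(R⁻¹ n̂) = -0.152889+0.028780i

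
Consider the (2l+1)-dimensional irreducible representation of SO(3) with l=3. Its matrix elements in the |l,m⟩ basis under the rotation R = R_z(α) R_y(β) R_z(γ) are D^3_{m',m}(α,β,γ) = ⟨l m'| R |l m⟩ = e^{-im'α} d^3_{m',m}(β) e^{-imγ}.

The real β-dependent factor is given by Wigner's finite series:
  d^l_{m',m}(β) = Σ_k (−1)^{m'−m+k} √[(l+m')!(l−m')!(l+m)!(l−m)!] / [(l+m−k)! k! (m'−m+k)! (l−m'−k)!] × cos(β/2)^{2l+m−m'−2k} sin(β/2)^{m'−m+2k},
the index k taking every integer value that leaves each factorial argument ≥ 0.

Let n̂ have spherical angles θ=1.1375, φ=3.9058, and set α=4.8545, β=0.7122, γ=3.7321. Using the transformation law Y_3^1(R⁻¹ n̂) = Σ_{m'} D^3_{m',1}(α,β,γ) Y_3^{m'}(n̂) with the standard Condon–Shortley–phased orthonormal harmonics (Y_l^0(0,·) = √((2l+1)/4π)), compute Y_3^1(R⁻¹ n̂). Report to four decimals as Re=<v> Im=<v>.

Need the full column D^3_{m',1} for m'=−3..3 at α=4.8545, β=0.7122, γ=3.7321.
cos(β/2)=0.937264, sin(β/2)=0.348622
d^3_{-3,1}: single k=4 term ⇒ +0.050256;  D = -0.008214-0.049580i
d^3_{-2,1}: k∈[3..4] ⇒ +0.220637 -0.015263 = +0.205374;  D = +0.195816-0.061924i
d^3_{-1,1}: k∈[2..4] ⇒ +0.562739 -0.103808 +0.001795 = +0.460726;  D = +0.199734+0.415180i
d^3_{0,1}: k∈[1..3] ⇒ +0.873481 -0.362543 +0.016720 = +0.527657;  D = -0.438303+0.293790i
d^3_{1,1}: k∈[0..2] ⇒ +0.677907 -0.750318 +0.077856 = +0.005445;  D = -0.003642-0.004048i
d^3_{2,1}: k∈[0..1] ⇒ -0.797376 +0.220637 = -0.576739;  D = -0.369808+0.442572i
d^3_{3,1}: single k=0 term ⇒ +0.363246;  D = +0.308923+0.191088i
Y_3^{m'}(θ=1.1375,φ=3.9058) and Σ D·Y over m':
  (-0.0082-0.0496i)·(+0.2061+0.2341i)  (+0.1958-0.0619i)·(+0.0150-0.3531i)  (+0.1997+0.4152i)·(+0.0251-0.0241i)  (-0.4383+0.2938i)·(-0.3319+0.0000i)  (-0.0036-0.0040i)·(-0.0251-0.0241i)  (-0.3698+0.4426i)·(+0.0150+0.3531i)  (+0.3089+0.1911i)·(-0.2061+0.2341i)
Y_3^1(R⁻¹ n̂) = -0.118760-0.264955i

Re=-0.1188 Im=-0.2650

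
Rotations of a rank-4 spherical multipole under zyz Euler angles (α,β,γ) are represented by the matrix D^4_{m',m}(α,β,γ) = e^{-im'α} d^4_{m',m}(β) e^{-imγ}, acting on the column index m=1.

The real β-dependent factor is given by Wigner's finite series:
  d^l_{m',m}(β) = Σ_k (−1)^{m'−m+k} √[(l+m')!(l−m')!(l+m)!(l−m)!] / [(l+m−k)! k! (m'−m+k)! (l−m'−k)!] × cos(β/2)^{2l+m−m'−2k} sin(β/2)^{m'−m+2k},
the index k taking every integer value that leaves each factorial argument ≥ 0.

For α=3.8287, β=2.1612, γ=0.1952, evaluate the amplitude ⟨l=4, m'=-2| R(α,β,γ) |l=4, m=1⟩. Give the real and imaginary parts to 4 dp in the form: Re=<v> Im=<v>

Re=-0.0487 Im=-0.1179

Split into d^4_{-2,1}(β=2.1612) × two z-phases.
Half-angle: c=0.470799, s=0.882240. N=√(2·720·120·6)=1018.233765
The bounds max(0,m−m')=3 and min(l+m,l−m')=5 give 3 terms
  k=3: (−1)^0·1018.2338/(72)·0.4708^5·0.8822^3 = +0.224623
  k=4: (−1)^1·1018.2338/(48)·0.4708^3·0.8822^5 = -1.183172
  k=5: (−1)^2·1018.2338/(240)·0.4708^1·0.8822^7 = +0.830961
d^4_{-2,1}(2.1612) = +0.224623 -1.183172 +0.830961 = -0.127588
Attach z-rotation phases: D = e^{-i(-2)(3.8287)}·(-0.127588)·e^{-i(1)(0.1952)} = -0.048718-0.117921i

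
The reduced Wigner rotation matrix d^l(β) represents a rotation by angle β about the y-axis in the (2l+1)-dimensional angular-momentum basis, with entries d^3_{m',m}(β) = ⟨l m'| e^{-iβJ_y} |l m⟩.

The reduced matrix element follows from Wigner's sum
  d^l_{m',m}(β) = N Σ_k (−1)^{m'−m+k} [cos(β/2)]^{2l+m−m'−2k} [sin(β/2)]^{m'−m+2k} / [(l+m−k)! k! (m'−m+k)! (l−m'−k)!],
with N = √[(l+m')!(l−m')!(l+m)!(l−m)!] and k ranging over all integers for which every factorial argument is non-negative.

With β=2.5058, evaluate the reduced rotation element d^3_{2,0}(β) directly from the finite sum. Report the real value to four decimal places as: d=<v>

d^3_{2,0}(β=2.5058) via Wigner's sum:
c=cos(2.5058/2)=0.312569, s=sin(2.5058/2)=0.949895; N=√[120·1·6·6]=65.726707
Admissible k: 0..1 (factorial args all ≥0)
  k=0: (−1)^2·65.7267/(12)·0.3126^4·0.9499^2 = +0.047173
  k=1: (−1)^3·65.7267/(12)·0.3126^2·0.9499^4 = -0.435667
d^3_{2,0}(2.5058) = +0.047173 -0.435667 = -0.388494

d=-0.3885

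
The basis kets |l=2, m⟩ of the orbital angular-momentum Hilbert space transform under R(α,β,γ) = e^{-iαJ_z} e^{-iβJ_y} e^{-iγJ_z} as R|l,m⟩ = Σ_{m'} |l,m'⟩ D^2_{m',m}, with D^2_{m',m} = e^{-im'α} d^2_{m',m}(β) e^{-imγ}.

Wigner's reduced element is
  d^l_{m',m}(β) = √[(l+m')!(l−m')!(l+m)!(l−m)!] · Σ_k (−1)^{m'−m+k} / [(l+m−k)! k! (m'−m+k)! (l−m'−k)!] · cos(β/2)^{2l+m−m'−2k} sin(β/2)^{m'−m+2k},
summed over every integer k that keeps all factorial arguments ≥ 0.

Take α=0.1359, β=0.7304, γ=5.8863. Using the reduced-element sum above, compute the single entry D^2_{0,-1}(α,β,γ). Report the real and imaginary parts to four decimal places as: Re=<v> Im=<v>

D^2_{0,-1}(0.1359,0.7304,5.8863) = e^{-i·0·0.1359}·d^2_{0,-1}(0.7304)·e^{-i·-1·5.8863}. Compute d first:
c=cos(0.7304/2)=0.934052, s=sin(0.7304/2)=0.357136; N=√[2·2·1·6]=4.898979
Admissible k: 0..1 (factorial args all ≥0)
  k=0: (−1)^1·4.8990/(2)·0.9341^3·0.3571^1 = -0.712891
  k=1: (−1)^2·4.8990/(2)·0.9341^1·0.3571^3 = +0.104219
d^2_{0,-1}(0.7304) = -0.712891 +0.104219 = -0.608672
Attach z-rotation phases: D = e^{-i(0)(0.1359)}·(-0.608672)·e^{-i(-1)(5.8863)} = -0.561359+0.235281i

Re=-0.5614 Im=0.2353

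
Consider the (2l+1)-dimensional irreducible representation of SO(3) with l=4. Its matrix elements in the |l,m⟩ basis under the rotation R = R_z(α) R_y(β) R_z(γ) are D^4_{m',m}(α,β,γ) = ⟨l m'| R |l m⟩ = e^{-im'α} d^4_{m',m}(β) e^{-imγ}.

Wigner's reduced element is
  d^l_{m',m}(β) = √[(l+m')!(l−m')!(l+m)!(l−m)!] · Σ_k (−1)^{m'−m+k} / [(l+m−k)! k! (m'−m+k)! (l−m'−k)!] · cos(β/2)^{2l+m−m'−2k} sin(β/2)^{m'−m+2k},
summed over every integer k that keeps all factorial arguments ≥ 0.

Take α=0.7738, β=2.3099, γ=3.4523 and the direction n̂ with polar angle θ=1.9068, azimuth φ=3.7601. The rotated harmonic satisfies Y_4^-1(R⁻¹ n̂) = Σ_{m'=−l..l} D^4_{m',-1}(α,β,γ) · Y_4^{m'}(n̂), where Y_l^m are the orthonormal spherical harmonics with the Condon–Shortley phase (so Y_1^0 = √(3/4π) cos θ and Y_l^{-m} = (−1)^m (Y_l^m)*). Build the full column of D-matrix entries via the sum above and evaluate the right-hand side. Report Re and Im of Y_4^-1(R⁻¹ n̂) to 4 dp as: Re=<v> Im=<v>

Need the full column D^4_{m',-1} for m'=−4..4 at α=0.7738, β=2.3099, γ=3.4523.
cos(β/2)=0.403964, sin(β/2)=0.914775
d^4_{-4,-1}: single k=3 term ⇒ +0.061624;  D = +0.059484+0.016099i
d^4_{-3,-1}: k∈[2..3] ⇒ +0.028864 -0.246688 = -0.217824;  D = -0.190159+0.106239i
d^4_{-2,-1}: k∈[1..3] ⇒ +0.006813 -0.174688 +0.597193 = +0.429318;  D = +0.121740-0.411696i
d^4_{-1,-1}: k∈[0..3] ⇒ +0.000709 -0.054548 +0.559435 -0.956249 = -0.450652;  D = +0.210612+0.398410i
d^4_{0,-1}: k∈[0..3] ⇒ -0.007182 +0.220965 -1.133094 +0.968405 = +0.049094;  D = -0.046744-0.015010i
d^4_{1,-1}: k∈[0..3] ⇒ +0.036365 -0.559435 +1.434373 -0.490358 = +0.420945;  D = -0.376609+0.188043i
d^4_{2,-1}: k∈[0..2] ⇒ -0.116459 +0.895790 -0.918710 = -0.139379;  D = +0.045679-0.131681i
d^4_{3,-1}: k∈[0..1] ⇒ +0.246688 -0.758999 = -0.512311;  D = -0.218166-0.463537i
d^4_{4,-1}: single k=0 term ⇒ -0.316005;  D = -0.296070-0.110462i
Y_4^{m'}(θ=1.9068,φ=3.7601) and Σ D·Y over m':
  (+0.0595+0.0161i)·(-0.2761-0.2176i)  (-0.1902+0.1062i)·(-0.0975-0.3333i)  (+0.1217-0.4117i)·(-0.0233+0.0673i)  (+0.2106+0.3984i)·(-0.2686+0.1912i)  (-0.0467-0.0150i)·(+0.0161+0.0000i)  (-0.3766+0.1880i)·(+0.2686+0.1912i)  (+0.0457-0.1317i)·(-0.0233-0.0673i)  (-0.2182-0.4635i)·(+0.0975-0.3333i)  (-0.2961-0.1105i)·(-0.2761+0.2176i)
Y_4^-1(R⁻¹ n̂) = -0.284629-0.041502i

Re=-0.2846 Im=-0.0415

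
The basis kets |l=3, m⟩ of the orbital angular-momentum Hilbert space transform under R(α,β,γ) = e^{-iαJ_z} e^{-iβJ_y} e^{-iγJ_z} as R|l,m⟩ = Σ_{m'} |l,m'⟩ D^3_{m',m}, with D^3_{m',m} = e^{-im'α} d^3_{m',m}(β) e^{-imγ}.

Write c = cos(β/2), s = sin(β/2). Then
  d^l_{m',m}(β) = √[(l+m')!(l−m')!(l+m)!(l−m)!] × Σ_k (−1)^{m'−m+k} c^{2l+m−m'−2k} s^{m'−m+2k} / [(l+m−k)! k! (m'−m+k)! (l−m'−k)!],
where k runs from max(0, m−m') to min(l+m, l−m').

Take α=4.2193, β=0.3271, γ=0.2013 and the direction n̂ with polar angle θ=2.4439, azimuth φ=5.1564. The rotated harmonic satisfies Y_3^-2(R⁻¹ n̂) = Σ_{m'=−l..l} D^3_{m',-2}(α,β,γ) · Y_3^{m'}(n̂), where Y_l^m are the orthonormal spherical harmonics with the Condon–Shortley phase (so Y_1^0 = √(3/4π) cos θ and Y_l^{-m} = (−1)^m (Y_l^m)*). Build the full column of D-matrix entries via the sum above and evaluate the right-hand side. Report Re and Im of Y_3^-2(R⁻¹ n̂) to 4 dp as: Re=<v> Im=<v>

Need the full column D^3_{m',-2} for m'=−3..3 at α=4.2193, β=0.3271, γ=0.2013.
cos(β/2)=0.986655, sin(β/2)=0.162822
d^3_{-3,-2}: single k=1 term ⇒ +0.372920;  D = +0.328312+0.176863i
d^3_{-2,-2}: k∈[0..1] ⇒ +0.922557 -0.125620 = +0.796937;  D = -0.665041+0.439123i
d^3_{-1,-2}: k∈[0..1] ⇒ -0.481438 +0.026222 = -0.455216;  D = +0.041136+0.453354i
d^3_{0,-2}: k∈[0..1] ⇒ +0.137609 -0.003748 = +0.133862;  D = +0.123159+0.052449i
d^3_{1,-2}: k∈[0..1] ⇒ -0.026222 +0.000357 = -0.025865;  D = +0.020191-0.016165i
d^3_{2,-2}: k∈[0..1] ⇒ +0.003421 -0.000019 = +0.003402;  D = -0.000616-0.003346i
d^3_{3,-2}: single k=0 term ⇒ -0.000277;  D = -0.000263-0.000085i
Y_3^{m'}(θ=2.4439,φ=5.1564) and Σ D·Y over m':
  (+0.3283+0.1769i)·(-0.1075-0.0262i)  (-0.6650+0.4391i)·(+0.2040-0.2508i)  (+0.0411+0.4534i)·(+0.1727+0.3630i)  (+0.1232+0.0524i)·(+0.0182+0.0000i)  (+0.0202-0.0162i)·(-0.1727+0.3630i)  (-0.0006-0.0033i)·(+0.2040+0.2508i)  (-0.0003-0.0001i)·(+0.1075-0.0262i)
Y_3^-2(R⁻¹ n̂) = -0.208351+0.332206i

Re=-0.2084 Im=0.3322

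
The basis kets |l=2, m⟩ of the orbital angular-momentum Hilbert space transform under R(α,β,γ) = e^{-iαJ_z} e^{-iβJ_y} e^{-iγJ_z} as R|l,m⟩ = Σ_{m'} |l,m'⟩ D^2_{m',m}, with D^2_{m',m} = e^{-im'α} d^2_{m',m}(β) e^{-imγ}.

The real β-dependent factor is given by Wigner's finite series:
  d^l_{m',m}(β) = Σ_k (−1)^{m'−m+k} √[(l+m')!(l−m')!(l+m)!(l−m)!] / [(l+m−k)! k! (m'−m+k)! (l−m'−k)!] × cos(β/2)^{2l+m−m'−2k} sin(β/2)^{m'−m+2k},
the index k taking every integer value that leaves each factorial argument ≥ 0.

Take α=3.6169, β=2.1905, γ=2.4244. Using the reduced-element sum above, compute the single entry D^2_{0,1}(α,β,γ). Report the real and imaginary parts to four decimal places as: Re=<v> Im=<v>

Re=0.4364 Im=0.3806

First d^2_{0,1}(β=2.1905), then the phase factors e^{-i(0)α} and e^{-i(1)γ}:
With c≡cos(β/2)=0.457824 and s≡sin(β/2)=0.889043, N=[2·2·6·1]^{1/2}=4.898979
The bounds max(0,m−m')=1 and min(l+m,l−m')=2 give 2 terms
  k=1: (−1)^0·4.8990/(2)·0.4578^3·0.8890^1 = +0.208975
  k=2: (−1)^1·4.8990/(2)·0.4578^1·0.8890^3 = -0.788029
d^2_{0,1}(2.1905) = +0.208975 -0.788029 = -0.579054
Phases: e^{-i·(0)·3.6169}=+1.000000+0.000000i, e^{-i·(1)·2.4244}=-0.753654-0.657271i ⇒ D=+0.436406+0.380596i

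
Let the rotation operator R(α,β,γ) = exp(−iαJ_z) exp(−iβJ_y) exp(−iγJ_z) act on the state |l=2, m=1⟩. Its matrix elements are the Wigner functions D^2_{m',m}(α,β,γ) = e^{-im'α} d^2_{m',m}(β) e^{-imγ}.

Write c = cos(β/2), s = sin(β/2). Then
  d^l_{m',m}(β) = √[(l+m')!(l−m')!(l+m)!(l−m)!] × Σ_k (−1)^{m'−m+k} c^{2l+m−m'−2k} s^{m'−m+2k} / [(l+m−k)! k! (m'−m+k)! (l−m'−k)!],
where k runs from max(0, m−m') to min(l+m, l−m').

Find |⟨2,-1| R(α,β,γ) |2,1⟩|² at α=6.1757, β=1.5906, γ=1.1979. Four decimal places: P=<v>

P=0.2398

First d^2_{-1,1}(β=1.5906), then the phase factors e^{-i(-1)α} and e^{-i(1)γ}:
c=cos(1.5906/2)=0.700071, s=sin(1.5906/2)=0.714074; N=√[1·6·6·1]=6.000000
k∈{2,3} keeps every argument non-negative
  k=2: (−1)^0·6.0000/(2)·0.7001^2·0.7141^2 = +0.749706
  k=3: (−1)^1·6.0000/(6)·0.7001^0·0.7141^4 = -0.259999
d^2_{-1,1}(1.5906) = +0.749706 -0.259999 = +0.489707
|D^2_{-1,1}|² = |d^2_{-1,1}(β)|² = (+0.489707)² = 0.239813 (the z-rotation phases have unit modulus)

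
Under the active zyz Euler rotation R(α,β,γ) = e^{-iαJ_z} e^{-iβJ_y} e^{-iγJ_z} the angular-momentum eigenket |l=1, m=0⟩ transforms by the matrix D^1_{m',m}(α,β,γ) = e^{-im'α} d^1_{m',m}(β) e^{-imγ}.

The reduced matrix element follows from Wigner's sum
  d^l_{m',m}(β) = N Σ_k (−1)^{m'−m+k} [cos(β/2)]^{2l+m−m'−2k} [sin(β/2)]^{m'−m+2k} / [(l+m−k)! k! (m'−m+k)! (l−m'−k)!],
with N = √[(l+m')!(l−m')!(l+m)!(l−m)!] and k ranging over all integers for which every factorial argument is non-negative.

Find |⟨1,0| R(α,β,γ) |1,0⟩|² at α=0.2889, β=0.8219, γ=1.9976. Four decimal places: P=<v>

First d^1_{0,0}(β=0.8219), then the phase factors e^{-i(0)α} and e^{-i(0)γ}:
Half-angle: c=0.916742, s=0.399480. N=√(1·1·1·1)=1.000000
k: max(0,(0)−(0))=0 … min(1+(0),1−(0))=1
  k=0: (−1)^0·1.0000/(1)·0.9167^2·0.3995^0 = +0.840415
  k=1: (−1)^1·1.0000/(1)·0.9167^0·0.3995^2 = -0.159585
d^1_{0,0}(0.8219) = +0.840415 -0.159585 = +0.680831
|D^1_{0,0}|² = |d^1_{0,0}(β)|² = (+0.680831)² = 0.463531 (the z-rotation phases have unit modulus)

P=0.4635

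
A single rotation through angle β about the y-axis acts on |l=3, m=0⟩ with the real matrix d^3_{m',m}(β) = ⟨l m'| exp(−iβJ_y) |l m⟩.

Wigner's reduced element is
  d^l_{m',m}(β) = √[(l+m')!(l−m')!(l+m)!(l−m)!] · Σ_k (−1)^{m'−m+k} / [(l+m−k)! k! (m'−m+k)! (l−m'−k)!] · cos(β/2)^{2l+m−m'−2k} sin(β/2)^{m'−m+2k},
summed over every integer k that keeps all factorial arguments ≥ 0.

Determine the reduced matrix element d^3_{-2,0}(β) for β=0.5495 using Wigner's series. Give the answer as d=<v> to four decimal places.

d=0.3185

d^3_{-2,0}(β=0.5495) via Wigner's sum:
With c≡cos(β/2)=0.962493 and s≡sin(β/2)=0.271306, N=[1·120·6·6]^{1/2}=65.726707
k∈{2,3} keeps every argument non-negative
  k=2: (−1)^0·65.7267/(12)·0.9625^4·0.2713^2 = +0.345996
  k=3: (−1)^1·65.7267/(12)·0.9625^2·0.2713^4 = -0.027491
d^3_{-2,0}(0.5495) = +0.345996 -0.027491 = +0.318505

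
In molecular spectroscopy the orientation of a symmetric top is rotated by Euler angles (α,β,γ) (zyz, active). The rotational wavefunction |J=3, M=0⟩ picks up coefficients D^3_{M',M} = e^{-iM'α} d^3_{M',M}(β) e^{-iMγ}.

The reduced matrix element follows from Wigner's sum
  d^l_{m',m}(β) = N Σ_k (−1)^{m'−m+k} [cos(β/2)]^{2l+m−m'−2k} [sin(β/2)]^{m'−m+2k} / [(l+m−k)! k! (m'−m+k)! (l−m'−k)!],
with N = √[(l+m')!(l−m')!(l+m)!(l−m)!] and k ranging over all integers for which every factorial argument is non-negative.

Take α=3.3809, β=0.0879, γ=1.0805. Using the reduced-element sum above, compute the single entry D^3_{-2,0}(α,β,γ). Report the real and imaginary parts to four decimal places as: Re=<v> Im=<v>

First d^3_{-2,0}(β=0.0879), then the phase factors e^{-i(-2)α} and e^{-i(0)γ}:
Half-angle: c=0.999034, s=0.043936. N=√(1·120·6·6)=65.726707
Admissible k: 2..3 (factorial args all ≥0)
  k=2: (−1)^0·65.7267/(12)·0.9990^4·0.0439^2 = +0.010532
  k=3: (−1)^1·65.7267/(12)·0.9990^2·0.0439^4 = -0.000020
d^3_{-2,0}(0.0879) = +0.010532 -0.000020 = +0.010512
Attach z-rotation phases: D = e^{-i(-2)(3.3809)}·(+0.010512)·e^{-i(0)(1.0805)} = +0.009331+0.004841i

Re=0.0093 Im=0.0048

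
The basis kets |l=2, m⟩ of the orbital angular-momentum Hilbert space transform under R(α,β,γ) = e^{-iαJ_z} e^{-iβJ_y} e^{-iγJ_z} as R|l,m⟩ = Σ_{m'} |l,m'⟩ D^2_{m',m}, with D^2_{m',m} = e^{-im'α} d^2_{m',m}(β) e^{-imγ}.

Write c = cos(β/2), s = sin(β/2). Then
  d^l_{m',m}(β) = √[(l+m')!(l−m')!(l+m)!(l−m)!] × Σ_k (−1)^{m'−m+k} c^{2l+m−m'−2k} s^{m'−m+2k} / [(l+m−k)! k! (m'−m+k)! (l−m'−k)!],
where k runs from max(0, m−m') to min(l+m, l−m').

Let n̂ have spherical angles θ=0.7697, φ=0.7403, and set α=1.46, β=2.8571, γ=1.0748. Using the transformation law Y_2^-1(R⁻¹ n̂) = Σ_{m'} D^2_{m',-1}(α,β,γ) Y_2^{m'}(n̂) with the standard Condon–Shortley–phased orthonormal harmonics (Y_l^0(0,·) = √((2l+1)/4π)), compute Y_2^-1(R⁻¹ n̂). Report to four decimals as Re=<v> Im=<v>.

Re=0.3094 Im=0.1679

Need the full column D^2_{m',-1} for m'=−2..2 at α=1.46, β=2.8571, γ=1.0748.
cos(β/2)=0.141767, sin(β/2)=0.989900
d^2_{-2,-1}: single k=1 term ⇒ +0.005641;  D = -0.003709-0.004250i
d^2_{-1,-1}: k∈[0..1] ⇒ +0.000404 -0.059082 = -0.058678;  D = +0.048203-0.033460i
d^2_{0,-1}: k∈[0..1] ⇒ -0.006909 +0.336841 = +0.329932;  D = +0.157018+0.290174i
d^2_{1,-1}: k∈[0..1] ⇒ +0.059082 -0.960208 = -0.901126;  D = -0.835095+0.338593i
d^2_{2,-1}: single k=0 term ⇒ -0.275030;  D = +0.074526+0.264740i
Y_2^{m'}(θ=0.7697,φ=0.7403) and Σ D·Y over m':
  (-0.0037-0.0042i)·(+0.0169-0.1863i)  (+0.0482-0.0335i)·(+0.2850-0.2604i)  (+0.1570+0.2902i)·(+0.1725+0.0000i)  (-0.8351+0.3386i)·(-0.2850-0.2604i)  (+0.0745+0.2647i)·(+0.0169+0.1863i)
Y_2^-1(R⁻¹ n̂) = +0.309400+0.167907i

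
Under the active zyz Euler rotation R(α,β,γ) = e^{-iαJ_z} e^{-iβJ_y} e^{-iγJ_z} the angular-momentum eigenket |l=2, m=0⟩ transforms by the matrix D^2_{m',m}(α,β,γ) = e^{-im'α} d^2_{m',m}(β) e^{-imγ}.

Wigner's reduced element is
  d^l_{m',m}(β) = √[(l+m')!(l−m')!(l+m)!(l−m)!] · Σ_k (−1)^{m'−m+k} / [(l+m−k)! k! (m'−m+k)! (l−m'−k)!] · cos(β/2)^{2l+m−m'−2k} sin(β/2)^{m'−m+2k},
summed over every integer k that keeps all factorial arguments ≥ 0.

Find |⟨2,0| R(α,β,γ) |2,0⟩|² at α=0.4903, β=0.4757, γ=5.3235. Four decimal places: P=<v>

D^2_{0,0}(0.4903,0.4757,5.3235) = e^{-i·0·0.4903}·d^2_{0,0}(0.4757)·e^{-i·0·5.3235}. Compute d first:
Half-angle: c=0.971847, s=0.235614. N=√(2·2·2·2)=4.000000
k∈{0,1,2} keeps every argument non-negative
  k=0: (−1)^0·4.0000/(4)·0.9718^4·0.2356^0 = +0.892054
  k=1: (−1)^1·4.0000/(1)·0.9718^2·0.2356^2 = -0.209728
  k=2: (−1)^2·4.0000/(4)·0.9718^0·0.2356^4 = +0.003082
d^2_{0,0}(0.4757) = +0.892054 -0.209728 +0.003082 = +0.685408
|D^2_{0,0}|² = |d^2_{0,0}(β)|² = (+0.685408)² = 0.469784 (the z-rotation phases have unit modulus)

P=0.4698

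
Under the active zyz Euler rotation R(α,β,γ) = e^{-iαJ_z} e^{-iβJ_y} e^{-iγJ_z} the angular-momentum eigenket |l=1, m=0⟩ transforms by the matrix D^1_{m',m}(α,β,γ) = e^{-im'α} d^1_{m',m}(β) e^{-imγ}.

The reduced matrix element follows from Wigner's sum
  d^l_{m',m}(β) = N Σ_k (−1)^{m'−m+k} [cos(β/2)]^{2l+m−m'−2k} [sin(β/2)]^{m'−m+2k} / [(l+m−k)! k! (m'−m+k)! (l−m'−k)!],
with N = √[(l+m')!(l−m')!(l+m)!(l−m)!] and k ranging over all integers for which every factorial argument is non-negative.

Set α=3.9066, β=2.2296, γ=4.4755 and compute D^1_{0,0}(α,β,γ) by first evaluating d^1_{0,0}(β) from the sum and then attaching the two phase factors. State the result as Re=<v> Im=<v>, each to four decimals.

Re=-0.6122 Im=0.0000

Split into d^1_{0,0}(β=2.2296) × two z-phases.
With c≡cos(β/2)=0.440357 and s≡sin(β/2)=0.897823, N=[1·1·1·1]^{1/2}=1.000000
k: max(0,(0)−(0))=0 … min(1+(0),1−(0))=1
  k=0: (−1)^0·1.0000/(1)·0.4404^2·0.8978^0 = +0.193914
  k=1: (−1)^1·1.0000/(1)·0.4404^0·0.8978^2 = -0.806086
d^1_{0,0}(2.2296) = +0.193914 -0.806086 = -0.612171
Attach z-rotation phases: D = e^{-i(0)(3.9066)}·(-0.612171)·e^{-i(0)(4.4755)} = -0.612171+0.000000i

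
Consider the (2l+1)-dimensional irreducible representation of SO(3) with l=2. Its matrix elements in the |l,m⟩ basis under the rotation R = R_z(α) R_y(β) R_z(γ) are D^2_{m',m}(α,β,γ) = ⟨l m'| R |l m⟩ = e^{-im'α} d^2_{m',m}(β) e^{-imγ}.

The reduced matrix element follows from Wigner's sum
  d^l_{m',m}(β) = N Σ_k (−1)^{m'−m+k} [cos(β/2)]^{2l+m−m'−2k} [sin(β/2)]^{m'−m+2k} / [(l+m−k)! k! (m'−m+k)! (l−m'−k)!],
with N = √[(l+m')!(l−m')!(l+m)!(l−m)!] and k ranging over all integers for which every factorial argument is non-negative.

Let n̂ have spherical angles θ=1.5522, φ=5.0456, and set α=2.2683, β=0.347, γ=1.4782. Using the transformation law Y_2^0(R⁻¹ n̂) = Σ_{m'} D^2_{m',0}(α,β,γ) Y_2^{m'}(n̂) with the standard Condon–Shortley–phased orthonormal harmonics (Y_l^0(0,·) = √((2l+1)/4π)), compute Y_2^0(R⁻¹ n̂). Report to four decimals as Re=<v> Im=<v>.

Need the full column D^2_{m',0} for m'=−2..2 at α=2.2683, β=0.347, γ=1.4782.
cos(β/2)=0.984987, sin(β/2)=0.172631
d^2_{-2,0}: single k=2 term ⇒ +0.070823;  D = -0.012386-0.069731i
d^2_{-1,0}: k∈[1..2] ⇒ +0.404096 -0.012413 = +0.391684;  D = -0.251581+0.300205i
d^2_{0,0}: k∈[0..2] ⇒ +0.941285 -0.115653 +0.000888 = +0.826520;  D = +0.826520+0.000000i
d^2_{1,0}: k∈[0..1] ⇒ -0.404096 +0.012413 = -0.391684;  D = +0.251581+0.300205i
d^2_{2,0}: single k=0 term ⇒ +0.070823;  D = -0.012386+0.069731i
Y_2^{m'}(θ=1.5522,φ=5.0456) and Σ D·Y over m':
  (-0.0124-0.0697i)·(-0.3035+0.2387i)  (-0.2516+0.3002i)·(+0.0047+0.0136i)  (+0.8265+0.0000i)·(-0.3151+0.0000i)  (+0.2516+0.3002i)·(-0.0047+0.0136i)  (-0.0124+0.0697i)·(-0.3035-0.2387i)
Y_2^0(R⁻¹ n̂) = -0.230111+0.000000i

Re=-0.2301 Im=0.0000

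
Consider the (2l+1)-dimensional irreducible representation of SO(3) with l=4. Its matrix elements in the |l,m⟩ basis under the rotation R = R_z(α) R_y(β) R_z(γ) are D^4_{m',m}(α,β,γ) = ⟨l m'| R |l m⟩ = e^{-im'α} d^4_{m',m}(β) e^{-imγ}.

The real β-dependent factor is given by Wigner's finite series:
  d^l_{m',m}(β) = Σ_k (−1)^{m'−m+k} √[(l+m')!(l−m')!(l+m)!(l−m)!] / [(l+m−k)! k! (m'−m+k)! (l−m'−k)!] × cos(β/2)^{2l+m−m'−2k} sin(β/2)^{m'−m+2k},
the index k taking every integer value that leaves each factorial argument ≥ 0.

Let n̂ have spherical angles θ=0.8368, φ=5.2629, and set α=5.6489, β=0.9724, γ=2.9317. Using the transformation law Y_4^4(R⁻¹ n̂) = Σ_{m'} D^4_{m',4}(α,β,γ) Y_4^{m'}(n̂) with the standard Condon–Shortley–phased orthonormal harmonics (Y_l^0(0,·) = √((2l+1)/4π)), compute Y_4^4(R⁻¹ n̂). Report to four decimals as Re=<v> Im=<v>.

Re=0.0013 Im=-0.0048

Need the full column D^4_{m',4} for m'=−4..4 at α=5.6489, β=0.9724, γ=2.9317.
cos(β/2)=0.884115, sin(β/2)=0.467270
d^4_{-4,4}: single k=8 term ⇒ +0.002273;  D = -0.000287-0.002254i
d^4_{-3,4}: single k=7 term ⇒ +0.012163;  D = +0.005911-0.010630i
d^4_{-2,4}: single k=6 term ⇒ +0.043053;  D = +0.039151-0.017908i
d^4_{-1,4}: single k=5 term ⇒ +0.115201;  D = +0.112783+0.023483i
d^4_{0,4}: single k=4 term ⇒ +0.243699;  D = +0.162738+0.181399i
d^4_{1,4}: single k=3 term ⇒ +0.412420;  D = +0.039918+0.410484i
d^4_{2,4}: single k=2 term ⇒ +0.551780;  D = -0.282433+0.474018i
d^4_{3,4}: single k=1 term ⇒ +0.558050;  D = -0.514179+0.216886i
d^4_{4,4}: single k=0 term ⇒ +0.373310;  D = -0.363039-0.086966i
Y_4^{m'}(θ=0.8368,φ=5.2629) and Σ D·Y over m':
  (-0.0003-0.0023i)·(-0.0794-0.1086i)  (+0.0059-0.0106i)·(-0.3421+0.0277i)  (+0.0392-0.0179i)·(-0.1787+0.3521i)  (+0.1128+0.0235i)·(+0.0173+0.0282i)  (+0.1627+0.1814i)·(-0.3612+0.0000i)  (+0.0399+0.4105i)·(-0.0173+0.0282i)  (-0.2824+0.4740i)·(-0.1787-0.3521i)  (-0.5142+0.2169i)·(+0.3421+0.0277i)  (-0.3630-0.0870i)·(-0.0794+0.1086i)
Y_4^4(R⁻¹ n̂) = +0.001306-0.004767i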